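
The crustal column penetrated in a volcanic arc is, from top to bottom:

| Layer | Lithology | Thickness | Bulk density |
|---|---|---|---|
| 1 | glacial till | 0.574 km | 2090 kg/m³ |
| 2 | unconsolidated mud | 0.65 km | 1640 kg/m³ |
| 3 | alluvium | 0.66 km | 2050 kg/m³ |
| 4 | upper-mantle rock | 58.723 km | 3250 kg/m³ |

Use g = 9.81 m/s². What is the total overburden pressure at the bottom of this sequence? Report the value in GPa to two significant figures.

glacial till: 2090 kg/m³ × 9.81 m/s² × 574 m = 1.177×10^7 Pa = 0.01177 GPa
unconsolidated mud: 1640 kg/m³ × 9.81 m/s² × 650 m = 1.046×10^7 Pa = 0.01046 GPa
alluvium: 2050 kg/m³ × 9.81 m/s² × 660 m = 1.327×10^7 Pa = 0.01327 GPa
upper-mantle rock: 3250 kg/m³ × 9.81 m/s² × 58723 m = 1.872×10^9 Pa = 1.872 GPa
Total = 0.01177 + 0.01046 + 0.01327 + 1.872 = 1.9077 GPa

1.9 GPa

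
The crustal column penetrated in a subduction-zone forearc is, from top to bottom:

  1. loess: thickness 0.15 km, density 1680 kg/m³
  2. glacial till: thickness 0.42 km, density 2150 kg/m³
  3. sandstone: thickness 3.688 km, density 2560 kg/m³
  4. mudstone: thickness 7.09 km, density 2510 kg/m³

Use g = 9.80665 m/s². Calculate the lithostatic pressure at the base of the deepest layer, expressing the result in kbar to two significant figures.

loess: 1680 kg/m³ × 9.80665 m/s² × 150 m = 2.471×10^6 Pa = 0.02471 kbar
glacial till: 2150 kg/m³ × 9.80665 m/s² × 420 m = 8.855×10^6 Pa = 0.08855 kbar
sandstone: 2560 kg/m³ × 9.80665 m/s² × 3688 m = 9.259×10^7 Pa = 0.9259 kbar
mudstone: 2510 kg/m³ × 9.80665 m/s² × 7090 m = 1.745×10^8 Pa = 1.745 kbar
Total = 0.02471 + 0.08855 + 0.9259 + 1.745 = 2.7843 kbar

2.8 kbar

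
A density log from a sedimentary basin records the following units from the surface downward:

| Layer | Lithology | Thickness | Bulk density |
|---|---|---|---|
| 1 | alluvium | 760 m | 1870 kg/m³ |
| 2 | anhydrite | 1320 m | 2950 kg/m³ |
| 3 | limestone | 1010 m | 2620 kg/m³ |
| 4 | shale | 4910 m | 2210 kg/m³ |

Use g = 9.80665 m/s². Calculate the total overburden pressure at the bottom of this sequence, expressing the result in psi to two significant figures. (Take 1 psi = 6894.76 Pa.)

alluvium: 1870 kg/m³ × 9.80665 m/s² × 760 m = 1.394×10^7 Pa = 2021 psi
anhydrite: 2950 kg/m³ × 9.80665 m/s² × 1320 m = 3.819×10^7 Pa = 5539 psi
limestone: 2620 kg/m³ × 9.80665 m/s² × 1010 m = 2.595×10^7 Pa = 3764 psi
shale: 2210 kg/m³ × 9.80665 m/s² × 4910 m = 1.064×10^8 Pa = 15434 psi
Total = 2021 + 5539 + 3764 + 15434 = 26758 psi

27000 psi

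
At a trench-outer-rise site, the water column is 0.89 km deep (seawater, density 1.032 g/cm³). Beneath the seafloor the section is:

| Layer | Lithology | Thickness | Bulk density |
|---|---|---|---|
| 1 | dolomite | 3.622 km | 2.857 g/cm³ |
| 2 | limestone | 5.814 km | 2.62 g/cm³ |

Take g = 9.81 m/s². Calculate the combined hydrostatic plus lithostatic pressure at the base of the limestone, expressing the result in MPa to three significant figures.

260 MPa

seawater: 1032 kg/m³ × 9.81 m/s² × 890 m = 9.010×10^6 Pa = 9.010 MPa
dolomite: 2857 kg/m³ × 9.81 m/s² × 3622 m = 1.015×10^8 Pa = 101.5 MPa
limestone: 2620 kg/m³ × 9.81 m/s² × 5814 m = 1.494×10^8 Pa = 149.4 MPa
Total = 9.010 + 101.5 + 149.4 = 259.96 MPa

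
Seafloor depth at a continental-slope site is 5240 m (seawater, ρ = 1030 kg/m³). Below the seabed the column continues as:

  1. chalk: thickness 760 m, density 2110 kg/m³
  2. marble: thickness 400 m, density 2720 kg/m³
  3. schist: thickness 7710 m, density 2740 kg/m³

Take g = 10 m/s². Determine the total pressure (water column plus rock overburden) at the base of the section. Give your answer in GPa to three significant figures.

0.292 GPa

seawater: 1030 kg/m³ × 10 m/s² × 5240 m = 5.397×10^7 Pa = 0.05397 GPa
chalk: 2110 kg/m³ × 10 m/s² × 760 m = 1.604×10^7 Pa = 0.01604 GPa
marble: 2720 kg/m³ × 10 m/s² × 400 m = 1.088×10^7 Pa = 0.01088 GPa
schist: 2740 kg/m³ × 10 m/s² × 7710 m = 2.113×10^8 Pa = 0.2113 GPa
Total = 0.05397 + 0.01604 + 0.01088 + 0.2113 = 0.29214 GPa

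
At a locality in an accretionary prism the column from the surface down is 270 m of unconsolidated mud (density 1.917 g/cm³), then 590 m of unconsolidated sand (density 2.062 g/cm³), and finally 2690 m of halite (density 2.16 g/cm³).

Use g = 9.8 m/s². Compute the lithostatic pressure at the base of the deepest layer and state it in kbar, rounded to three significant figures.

0.739 kbar

unconsolidated mud: 1917 kg/m³ × 9.8 m/s² × 270 m = 5.072×10^6 Pa = 0.05072 kbar
unconsolidated sand: 2062 kg/m³ × 9.8 m/s² × 590 m = 1.192×10^7 Pa = 0.1192 kbar
halite: 2160 kg/m³ × 9.8 m/s² × 2690 m = 5.694×10^7 Pa = 0.5694 kbar
Total = 0.05072 + 0.1192 + 0.5694 = 0.73937 kbar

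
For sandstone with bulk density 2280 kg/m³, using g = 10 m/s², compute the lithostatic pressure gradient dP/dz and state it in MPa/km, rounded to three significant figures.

22.8 MPa/km

dP/dz = ρg = 2280 kg/m³ × 10 m/s² = 22800 Pa/m
= 22800 Pa/m × (1 MPa/km / 1000.0 Pa/m) = 22.800 MPa/km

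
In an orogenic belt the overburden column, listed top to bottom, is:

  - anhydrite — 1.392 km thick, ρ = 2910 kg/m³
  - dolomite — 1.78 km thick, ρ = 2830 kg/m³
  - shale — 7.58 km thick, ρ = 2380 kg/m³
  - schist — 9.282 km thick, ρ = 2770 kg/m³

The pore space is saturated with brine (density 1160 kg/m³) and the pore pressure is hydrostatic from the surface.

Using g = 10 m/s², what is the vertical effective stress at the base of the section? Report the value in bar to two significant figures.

Overburden (lithostatic) stress σ_v:
anhydrite: 2910 kg/m³ × 10 m/s² × 1392 m = 4.051×10^7 Pa = 40.51 MPa
dolomite: 2830 kg/m³ × 10 m/s² × 1780 m = 5.037×10^7 Pa = 50.37 MPa
shale: 2380 kg/m³ × 10 m/s² × 7580 m = 1.804×10^8 Pa = 180.4 MPa
schist: 2770 kg/m³ × 10 m/s² × 9282 m = 2.571×10^8 Pa = 257.1 MPa
Total = 40.51 + 50.37 + 180.4 + 257.1 = 528.40 MPa
Pore pressure P_p = 1160 kg/m³ × 10 m/s² × 20034 m = 2.324×10^8 Pa = 232.4 MPa
Effective stress σ' = σ_v − P_p = 528.4 − 232.4 = 296.00 MPa = 2960.0 bar

3000 bar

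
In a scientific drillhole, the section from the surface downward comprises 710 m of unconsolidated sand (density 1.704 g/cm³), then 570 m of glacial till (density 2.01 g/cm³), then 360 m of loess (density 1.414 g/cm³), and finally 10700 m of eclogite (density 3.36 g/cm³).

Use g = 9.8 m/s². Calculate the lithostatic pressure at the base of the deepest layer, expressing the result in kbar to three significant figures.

unconsolidated sand: 1704 kg/m³ × 9.8 m/s² × 710 m = 1.186×10^7 Pa = 0.1186 kbar
glacial till: 2010 kg/m³ × 9.8 m/s² × 570 m = 1.123×10^7 Pa = 0.1123 kbar
loess: 1414 kg/m³ × 9.8 m/s² × 360 m = 4.989×10^6 Pa = 0.04989 kbar
eclogite: 3360 kg/m³ × 9.8 m/s² × 10700 m = 3.523×10^8 Pa = 3.523 kbar
Total = 0.1186 + 0.1123 + 0.04989 + 3.523 = 3.8040 kbar

3.80 kbar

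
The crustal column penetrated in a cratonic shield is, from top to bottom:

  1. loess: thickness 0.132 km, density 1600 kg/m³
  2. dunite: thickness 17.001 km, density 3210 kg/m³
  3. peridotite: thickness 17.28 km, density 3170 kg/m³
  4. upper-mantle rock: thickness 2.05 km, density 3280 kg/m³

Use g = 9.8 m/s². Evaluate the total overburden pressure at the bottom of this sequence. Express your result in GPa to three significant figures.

loess: 1600 kg/m³ × 9.8 m/s² × 132 m = 2.070×10^6 Pa = 2.070×10^-3 GPa
dunite: 3210 kg/m³ × 9.8 m/s² × 17001 m = 5.348×10^8 Pa = 0.5348 GPa
peridotite: 3170 kg/m³ × 9.8 m/s² × 17280 m = 5.368×10^8 Pa = 0.5368 GPa
upper-mantle rock: 3280 kg/m³ × 9.8 m/s² × 2050 m = 6.590×10^7 Pa = 0.06590 GPa
Total = 2.070×10^-3 + 0.5348 + 0.5368 + 0.06590 = 1.1396 GPa

1.14 GPa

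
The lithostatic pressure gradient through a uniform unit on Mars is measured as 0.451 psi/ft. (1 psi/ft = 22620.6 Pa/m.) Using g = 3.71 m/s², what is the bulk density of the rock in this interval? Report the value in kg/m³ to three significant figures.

ρ = (dP/dz)/g = 0.451 psi/ft / 3.71 m/s² = 10202 Pa/m / 3.71 m/s² = 2749.8 kg/m³

2750 kg/m³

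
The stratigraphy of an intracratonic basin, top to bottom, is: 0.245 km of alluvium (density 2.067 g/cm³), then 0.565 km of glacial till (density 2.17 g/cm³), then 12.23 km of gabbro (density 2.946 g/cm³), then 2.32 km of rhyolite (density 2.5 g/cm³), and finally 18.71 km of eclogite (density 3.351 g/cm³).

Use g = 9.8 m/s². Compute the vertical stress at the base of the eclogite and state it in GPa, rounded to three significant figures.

alluvium: 2067 kg/m³ × 9.8 m/s² × 245 m = 4.963×10^6 Pa = 4.963×10^-3 GPa
glacial till: 2170 kg/m³ × 9.8 m/s² × 565 m = 1.202×10^7 Pa = 0.01202 GPa
gabbro: 2946 kg/m³ × 9.8 m/s² × 12230 m = 3.531×10^8 Pa = 0.3531 GPa
rhyolite: 2500 kg/m³ × 9.8 m/s² × 2320 m = 5.684×10^7 Pa = 0.05684 GPa
eclogite: 3351 kg/m³ × 9.8 m/s² × 18710 m = 6.144×10^8 Pa = 0.6144 GPa
Total = 4.963×10^-3 + 0.01202 + 0.3531 + 0.05684 + 0.6144 = 1.0413 GPa

1.04 GPa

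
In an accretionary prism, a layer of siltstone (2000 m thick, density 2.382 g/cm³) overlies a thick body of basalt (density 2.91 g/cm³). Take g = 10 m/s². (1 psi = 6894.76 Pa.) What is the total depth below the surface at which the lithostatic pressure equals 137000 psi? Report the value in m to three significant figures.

Pressure at base of upper layers: 2382×10×2000 = 4.764×10^7 Pa = 6910 psi
Remaining pressure to be supplied by basalt: 9.446×10^8 − 4.764×10^7 = 8.969×10^8 Pa
Additional depth in basalt = 8.969×10^8 Pa / (2910 kg/m³ × 10 m/s²) = 30823 m
Total depth = 2000 m + 30823 m = 32823 m

32800 m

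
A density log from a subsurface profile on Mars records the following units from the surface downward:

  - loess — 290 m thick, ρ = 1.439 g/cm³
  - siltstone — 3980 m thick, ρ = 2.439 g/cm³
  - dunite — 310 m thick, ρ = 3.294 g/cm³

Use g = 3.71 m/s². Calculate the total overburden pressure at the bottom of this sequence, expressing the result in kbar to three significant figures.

loess: 1439 kg/m³ × 3.71 m/s² × 290 m = 1.548×10^6 Pa = 0.01548 kbar
siltstone: 2439 kg/m³ × 3.71 m/s² × 3980 m = 3.601×10^7 Pa = 0.3601 kbar
dunite: 3294 kg/m³ × 3.71 m/s² × 310 m = 3.788×10^6 Pa = 0.03788 kbar
Total = 0.01548 + 0.3601 + 0.03788 = 0.41350 kbar

0.414 kbar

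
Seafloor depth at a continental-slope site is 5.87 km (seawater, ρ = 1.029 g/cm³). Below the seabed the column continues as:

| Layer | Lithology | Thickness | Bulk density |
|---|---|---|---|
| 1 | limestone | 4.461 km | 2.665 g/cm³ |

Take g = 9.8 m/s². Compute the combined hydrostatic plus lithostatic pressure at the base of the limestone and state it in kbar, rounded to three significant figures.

seawater: 1029 kg/m³ × 9.8 m/s² × 5870 m = 5.919×10^7 Pa = 0.5919 kbar
limestone: 2665 kg/m³ × 9.8 m/s² × 4461 m = 1.165×10^8 Pa = 1.165 kbar
Total = 0.5919 + 1.165 = 1.7570 kbar

1.76 kbar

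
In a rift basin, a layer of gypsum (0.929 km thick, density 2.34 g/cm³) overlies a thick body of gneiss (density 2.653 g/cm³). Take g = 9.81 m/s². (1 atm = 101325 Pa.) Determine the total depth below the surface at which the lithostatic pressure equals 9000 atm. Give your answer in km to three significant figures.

35.1 km

Pressure at base of upper layers: 2340×9.81×929 = 2.133×10^7 Pa = 210.5 atm
Remaining pressure to be supplied by gneiss: 9.119×10^8 − 2.133×10^7 = 8.906×10^8 Pa
Additional depth in gneiss = 8.906×10^8 Pa / (2653 kg/m³ × 9.81 m/s²) = 34220 m
Total depth = 929 m + 34220 m = 35149 m
= 35.149 km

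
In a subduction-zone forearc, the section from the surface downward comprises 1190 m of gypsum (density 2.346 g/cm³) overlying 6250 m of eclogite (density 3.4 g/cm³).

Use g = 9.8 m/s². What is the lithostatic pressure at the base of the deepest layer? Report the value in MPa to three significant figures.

gypsum: 2346 kg/m³ × 9.8 m/s² × 1190 m = 2.736×10^7 Pa = 27.36 MPa
eclogite: 3400 kg/m³ × 9.8 m/s² × 6250 m = 2.083×10^8 Pa = 208.2 MPa
Total = 27.36 + 208.2 = 235.61 MPa

236 MPa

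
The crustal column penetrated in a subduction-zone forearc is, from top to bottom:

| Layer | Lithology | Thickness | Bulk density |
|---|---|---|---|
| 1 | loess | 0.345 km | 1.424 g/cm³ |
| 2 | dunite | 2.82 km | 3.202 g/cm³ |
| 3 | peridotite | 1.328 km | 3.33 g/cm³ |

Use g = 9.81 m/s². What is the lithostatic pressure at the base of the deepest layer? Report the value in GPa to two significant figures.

loess: 1424 kg/m³ × 9.81 m/s² × 345 m = 4.819×10^6 Pa = 4.819×10^-3 GPa
dunite: 3202 kg/m³ × 9.81 m/s² × 2820 m = 8.858×10^7 Pa = 0.08858 GPa
peridotite: 3330 kg/m³ × 9.81 m/s² × 1328 m = 4.338×10^7 Pa = 0.04338 GPa
Total = 4.819×10^-3 + 0.08858 + 0.04338 = 0.13678 GPa

0.14 GPa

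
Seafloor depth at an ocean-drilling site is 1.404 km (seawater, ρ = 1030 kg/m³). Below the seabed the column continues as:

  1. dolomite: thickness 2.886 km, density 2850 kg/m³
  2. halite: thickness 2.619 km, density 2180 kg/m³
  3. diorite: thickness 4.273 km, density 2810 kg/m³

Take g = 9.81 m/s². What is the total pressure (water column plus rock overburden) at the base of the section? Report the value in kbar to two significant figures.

2.7 kbar

seawater: 1030 kg/m³ × 9.81 m/s² × 1404 m = 1.419×10^7 Pa = 0.1419 kbar
dolomite: 2850 kg/m³ × 9.81 m/s² × 2886 m = 8.069×10^7 Pa = 0.8069 kbar
halite: 2180 kg/m³ × 9.81 m/s² × 2619 m = 5.601×10^7 Pa = 0.5601 kbar
diorite: 2810 kg/m³ × 9.81 m/s² × 4273 m = 1.178×10^8 Pa = 1.178 kbar
Total = 0.1419 + 0.8069 + 0.5601 + 1.178 = 2.6867 kbar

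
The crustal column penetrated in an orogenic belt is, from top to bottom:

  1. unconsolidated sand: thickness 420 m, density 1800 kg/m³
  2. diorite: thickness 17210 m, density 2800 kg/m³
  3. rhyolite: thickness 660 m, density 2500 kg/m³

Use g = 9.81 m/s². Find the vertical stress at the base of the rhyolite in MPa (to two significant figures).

500 MPa

unconsolidated sand: 1800 kg/m³ × 9.81 m/s² × 420 m = 7.416×10^6 Pa = 7.416 MPa
diorite: 2800 kg/m³ × 9.81 m/s² × 17210 m = 4.727×10^8 Pa = 472.7 MPa
rhyolite: 2500 kg/m³ × 9.81 m/s² × 660 m = 1.619×10^7 Pa = 16.19 MPa
Total = 7.416 + 472.7 + 16.19 = 496.33 MPa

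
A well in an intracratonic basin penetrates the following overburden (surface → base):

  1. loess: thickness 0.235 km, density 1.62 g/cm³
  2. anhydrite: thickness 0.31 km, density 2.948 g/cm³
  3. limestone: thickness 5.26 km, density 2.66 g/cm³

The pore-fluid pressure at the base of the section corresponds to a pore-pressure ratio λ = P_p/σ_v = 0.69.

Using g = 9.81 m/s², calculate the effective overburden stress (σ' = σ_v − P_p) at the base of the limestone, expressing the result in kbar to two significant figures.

0.46 kbar

Overburden (lithostatic) stress σ_v:
loess: 1620 kg/m³ × 9.81 m/s² × 235 m = 3.735×10^6 Pa = 3.735 MPa
anhydrite: 2948 kg/m³ × 9.81 m/s² × 310 m = 8.965×10^6 Pa = 8.965 MPa
limestone: 2660 kg/m³ × 9.81 m/s² × 5260 m = 1.373×10^8 Pa = 137.3 MPa
Total = 3.735 + 8.965 + 137.3 = 149.96 MPa
Pore pressure P_p = λ·σ_v = 0.69 × 150.0 MPa = 103.5 MPa
Effective stress σ' = σ_v − P_p = 150.0 − 103.5 = 46.487 MPa = 0.46487 kbar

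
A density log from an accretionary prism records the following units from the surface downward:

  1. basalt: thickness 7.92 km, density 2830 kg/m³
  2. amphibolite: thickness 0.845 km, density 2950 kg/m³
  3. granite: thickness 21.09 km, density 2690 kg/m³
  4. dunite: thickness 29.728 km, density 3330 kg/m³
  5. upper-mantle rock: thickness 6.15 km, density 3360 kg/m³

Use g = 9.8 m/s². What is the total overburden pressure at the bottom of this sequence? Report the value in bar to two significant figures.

20000 bar

basalt: 2830 kg/m³ × 9.8 m/s² × 7920 m = 2.197×10^8 Pa = 2197 bar
amphibolite: 2950 kg/m³ × 9.8 m/s² × 845 m = 2.443×10^7 Pa = 244.3 bar
granite: 2690 kg/m³ × 9.8 m/s² × 21090 m = 5.560×10^8 Pa = 5560 bar
dunite: 3330 kg/m³ × 9.8 m/s² × 29728 m = 9.701×10^8 Pa = 9701 bar
upper-mantle rock: 3360 kg/m³ × 9.8 m/s² × 6150 m = 2.025×10^8 Pa = 2025 bar
Total = 2197 + 244.3 + 5560 + 9701 + 2025 = 19727 bar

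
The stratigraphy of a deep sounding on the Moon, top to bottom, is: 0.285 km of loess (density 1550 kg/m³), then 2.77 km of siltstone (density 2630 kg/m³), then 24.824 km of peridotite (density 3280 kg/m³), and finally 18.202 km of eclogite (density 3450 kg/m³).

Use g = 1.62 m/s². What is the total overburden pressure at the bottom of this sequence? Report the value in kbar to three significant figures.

loess: 1550 kg/m³ × 1.62 m/s² × 285 m = 7.156×10^5 Pa = 7.156×10^-3 kbar
siltstone: 2630 kg/m³ × 1.62 m/s² × 2770 m = 1.180×10^7 Pa = 0.1180 kbar
peridotite: 3280 kg/m³ × 1.62 m/s² × 24824 m = 1.319×10^8 Pa = 1.319 kbar
eclogite: 3450 kg/m³ × 1.62 m/s² × 18202 m = 1.017×10^8 Pa = 1.017 kbar
Total = 7.156×10^-3 + 0.1180 + 1.319 + 1.017 = 2.4615 kbar

2.46 kbar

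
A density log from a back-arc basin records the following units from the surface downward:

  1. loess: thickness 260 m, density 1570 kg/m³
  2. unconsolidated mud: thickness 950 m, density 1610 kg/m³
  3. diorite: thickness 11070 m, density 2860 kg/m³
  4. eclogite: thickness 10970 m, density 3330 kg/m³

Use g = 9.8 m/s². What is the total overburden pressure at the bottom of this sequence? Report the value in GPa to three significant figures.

0.687 GPa

loess: 1570 kg/m³ × 9.8 m/s² × 260 m = 4.000×10^6 Pa = 4.000×10^-3 GPa
unconsolidated mud: 1610 kg/m³ × 9.8 m/s² × 950 m = 1.499×10^7 Pa = 0.01499 GPa
diorite: 2860 kg/m³ × 9.8 m/s² × 11070 m = 3.103×10^8 Pa = 0.3103 GPa
eclogite: 3330 kg/m³ × 9.8 m/s² × 10970 m = 3.580×10^8 Pa = 0.3580 GPa
Total = 4.000×10^-3 + 0.01499 + 0.3103 + 0.3580 = 0.68725 GPa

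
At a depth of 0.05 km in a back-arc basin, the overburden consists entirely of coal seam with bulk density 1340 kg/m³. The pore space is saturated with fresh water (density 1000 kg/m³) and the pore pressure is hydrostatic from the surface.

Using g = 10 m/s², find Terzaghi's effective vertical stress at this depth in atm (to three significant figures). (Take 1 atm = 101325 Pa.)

Overburden (lithostatic) stress σ_v:
coal seam: 1340 kg/m³ × 10 m/s² × 50 m = 6.700×10^5 Pa = 0.6700 MPa
Pore pressure P_p = 1000 kg/m³ × 10 m/s² × 50 m = 5.000×10^5 Pa = 0.5000 MPa
Effective stress σ' = σ_v − P_p = 0.6700 − 0.5000 = 0.17000 MPa = 1.6778 atm

1.68 atm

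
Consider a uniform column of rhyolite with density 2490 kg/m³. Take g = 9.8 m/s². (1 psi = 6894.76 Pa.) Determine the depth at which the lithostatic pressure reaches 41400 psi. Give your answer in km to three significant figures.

h = P/(ρg) = 41400 psi / (2490 kg/m³ × 9.8 m/s²) = 2.854×10^8 Pa / 24402 Pa/m = 11698 m
= 11.698 km

11.7 km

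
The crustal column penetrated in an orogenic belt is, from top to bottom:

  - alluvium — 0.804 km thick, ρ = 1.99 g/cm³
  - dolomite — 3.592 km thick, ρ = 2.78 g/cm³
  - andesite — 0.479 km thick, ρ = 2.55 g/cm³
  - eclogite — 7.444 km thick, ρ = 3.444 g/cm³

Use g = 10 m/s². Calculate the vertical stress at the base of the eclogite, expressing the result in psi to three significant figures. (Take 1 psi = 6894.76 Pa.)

55800 psi

alluvium: 1990 kg/m³ × 10 m/s² × 804 m = 1.600×10^7 Pa = 2321 psi
dolomite: 2780 kg/m³ × 10 m/s² × 3592 m = 9.986×10^7 Pa = 14483 psi
andesite: 2550 kg/m³ × 10 m/s² × 479 m = 1.221×10^7 Pa = 1772 psi
eclogite: 3444 kg/m³ × 10 m/s² × 7444 m = 2.564×10^8 Pa = 37184 psi
Total = 2321 + 14483 + 1772 + 37184 = 55759 psi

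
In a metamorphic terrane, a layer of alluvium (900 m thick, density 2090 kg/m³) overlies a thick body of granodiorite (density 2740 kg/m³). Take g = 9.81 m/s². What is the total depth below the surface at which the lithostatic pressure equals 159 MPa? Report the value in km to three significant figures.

Pressure at base of upper layers: 2090×9.81×900 = 1.845×10^7 Pa = 18.45 MPa
Remaining pressure to be supplied by granodiorite: 1.590×10^8 − 1.845×10^7 = 1.405×10^8 Pa
Additional depth in granodiorite = 1.405×10^8 Pa / (2740 kg/m³ × 9.81 m/s²) = 5228.8 m
Total depth = 900 m + 5228.8 m = 6128.8 m
= 6.1288 km

6.13 km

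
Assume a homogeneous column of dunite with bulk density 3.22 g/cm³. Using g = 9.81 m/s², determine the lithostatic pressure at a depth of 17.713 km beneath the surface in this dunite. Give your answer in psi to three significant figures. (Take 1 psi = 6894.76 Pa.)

81200 psi

dunite: 3220 kg/m³ × 9.81 m/s² × 17713 m = 5.595×10^8 Pa = 81152 psi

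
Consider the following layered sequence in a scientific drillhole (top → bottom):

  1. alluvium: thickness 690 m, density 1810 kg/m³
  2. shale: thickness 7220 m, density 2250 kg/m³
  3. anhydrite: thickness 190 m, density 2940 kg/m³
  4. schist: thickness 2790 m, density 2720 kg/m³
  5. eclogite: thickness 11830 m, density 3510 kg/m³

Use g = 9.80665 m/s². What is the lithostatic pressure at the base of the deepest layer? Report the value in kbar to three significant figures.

alluvium: 1810 kg/m³ × 9.80665 m/s² × 690 m = 1.225×10^7 Pa = 0.1225 kbar
shale: 2250 kg/m³ × 9.80665 m/s² × 7220 m = 1.593×10^8 Pa = 1.593 kbar
anhydrite: 2940 kg/m³ × 9.80665 m/s² × 190 m = 5.478×10^6 Pa = 0.05478 kbar
schist: 2720 kg/m³ × 9.80665 m/s² × 2790 m = 7.442×10^7 Pa = 0.7442 kbar
eclogite: 3510 kg/m³ × 9.80665 m/s² × 11830 m = 4.072×10^8 Pa = 4.072 kbar
Total = 0.1225 + 1.593 + 0.05478 + 0.7442 + 4.072 = 6.5866 kbar

6.59 kbar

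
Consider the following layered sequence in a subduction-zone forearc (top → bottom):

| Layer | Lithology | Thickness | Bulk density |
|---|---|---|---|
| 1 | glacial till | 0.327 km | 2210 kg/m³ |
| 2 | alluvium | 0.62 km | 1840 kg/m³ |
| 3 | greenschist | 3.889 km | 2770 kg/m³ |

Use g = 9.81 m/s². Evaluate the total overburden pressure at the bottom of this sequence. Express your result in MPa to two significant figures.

glacial till: 2210 kg/m³ × 9.81 m/s² × 327 m = 7.089×10^6 Pa = 7.089 MPa
alluvium: 1840 kg/m³ × 9.81 m/s² × 620 m = 1.119×10^7 Pa = 11.19 MPa
greenschist: 2770 kg/m³ × 9.81 m/s² × 3889 m = 1.057×10^8 Pa = 105.7 MPa
Total = 7.089 + 11.19 + 105.7 = 123.96 MPa

120 MPa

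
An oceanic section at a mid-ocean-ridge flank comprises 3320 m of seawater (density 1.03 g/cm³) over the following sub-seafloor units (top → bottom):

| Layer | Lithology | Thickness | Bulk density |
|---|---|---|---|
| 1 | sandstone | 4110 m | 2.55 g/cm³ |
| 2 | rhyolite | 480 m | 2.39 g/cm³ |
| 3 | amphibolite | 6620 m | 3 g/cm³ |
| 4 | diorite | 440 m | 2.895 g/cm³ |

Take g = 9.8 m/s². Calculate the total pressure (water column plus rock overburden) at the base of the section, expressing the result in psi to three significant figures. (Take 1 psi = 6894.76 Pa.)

51400 psi

seawater: 1030 kg/m³ × 9.8 m/s² × 3320 m = 3.351×10^7 Pa = 4861 psi
sandstone: 2550 kg/m³ × 9.8 m/s² × 4110 m = 1.027×10^8 Pa = 14897 psi
rhyolite: 2390 kg/m³ × 9.8 m/s² × 480 m = 1.124×10^7 Pa = 1631 psi
amphibolite: 3000 kg/m³ × 9.8 m/s² × 6620 m = 1.946×10^8 Pa = 28228 psi
diorite: 2895 kg/m³ × 9.8 m/s² × 440 m = 1.248×10^7 Pa = 1811 psi
Total = 4861 + 14897 + 1631 + 28228 + 1811 = 51427 psi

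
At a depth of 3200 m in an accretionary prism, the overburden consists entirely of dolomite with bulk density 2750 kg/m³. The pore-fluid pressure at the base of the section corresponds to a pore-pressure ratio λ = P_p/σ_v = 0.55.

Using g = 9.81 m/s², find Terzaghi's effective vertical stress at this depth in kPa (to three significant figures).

Overburden (lithostatic) stress σ_v:
dolomite: 2750 kg/m³ × 9.81 m/s² × 3200 m = 8.633×10^7 Pa = 86.33 MPa
Pore pressure P_p = λ·σ_v = 0.55 × 86.33 MPa = 47.48 MPa
Effective stress σ' = σ_v − P_p = 86.33 − 47.48 = 38.848 MPa = 38848 kPa

38800 kPa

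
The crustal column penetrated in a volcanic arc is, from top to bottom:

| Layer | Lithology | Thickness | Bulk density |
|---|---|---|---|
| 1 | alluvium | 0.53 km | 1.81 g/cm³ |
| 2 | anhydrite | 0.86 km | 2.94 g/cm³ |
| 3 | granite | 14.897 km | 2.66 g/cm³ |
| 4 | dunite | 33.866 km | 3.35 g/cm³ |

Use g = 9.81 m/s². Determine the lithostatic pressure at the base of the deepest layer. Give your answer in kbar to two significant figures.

15 kbar

alluvium: 1810 kg/m³ × 9.81 m/s² × 530 m = 9.411×10^6 Pa = 0.09411 kbar
anhydrite: 2940 kg/m³ × 9.81 m/s² × 860 m = 2.480×10^7 Pa = 0.2480 kbar
granite: 2660 kg/m³ × 9.81 m/s² × 14897 m = 3.887×10^8 Pa = 3.887 kbar
dunite: 3350 kg/m³ × 9.81 m/s² × 33866 m = 1.113×10^9 Pa = 11.13 kbar
Total = 0.09411 + 0.2480 + 3.887 + 11.13 = 15.359 kbar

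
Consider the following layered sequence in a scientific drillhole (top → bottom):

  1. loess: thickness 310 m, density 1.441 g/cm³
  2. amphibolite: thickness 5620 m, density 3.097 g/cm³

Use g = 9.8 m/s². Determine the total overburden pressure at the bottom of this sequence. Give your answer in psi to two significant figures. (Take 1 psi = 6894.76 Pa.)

25000 psi

loess: 1441 kg/m³ × 9.8 m/s² × 310 m = 4.378×10^6 Pa = 634.9 psi
amphibolite: 3097 kg/m³ × 9.8 m/s² × 5620 m = 1.706×10^8 Pa = 24739 psi
Total = 634.9 + 24739 = 25374 psi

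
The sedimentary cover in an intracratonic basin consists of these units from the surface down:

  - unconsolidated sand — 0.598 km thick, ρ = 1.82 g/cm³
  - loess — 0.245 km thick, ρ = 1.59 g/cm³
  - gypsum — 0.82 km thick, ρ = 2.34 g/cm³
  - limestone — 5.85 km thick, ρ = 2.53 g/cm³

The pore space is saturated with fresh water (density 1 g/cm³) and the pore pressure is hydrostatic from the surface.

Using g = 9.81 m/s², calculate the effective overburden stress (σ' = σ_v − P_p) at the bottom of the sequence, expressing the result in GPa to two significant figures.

0.10 GPa

Overburden (lithostatic) stress σ_v:
unconsolidated sand: 1820 kg/m³ × 9.81 m/s² × 598 m = 1.068×10^7 Pa = 10.68 MPa
loess: 1590 kg/m³ × 9.81 m/s² × 245 m = 3.821×10^6 Pa = 3.821 MPa
gypsum: 2340 kg/m³ × 9.81 m/s² × 820 m = 1.882×10^7 Pa = 18.82 MPa
limestone: 2530 kg/m³ × 9.81 m/s² × 5850 m = 1.452×10^8 Pa = 145.2 MPa
Total = 10.68 + 3.821 + 18.82 + 145.2 = 178.51 MPa
Pore pressure P_p = 1000 kg/m³ × 9.81 m/s² × 7513 m = 7.370×10^7 Pa = 73.70 MPa
Effective stress σ' = σ_v − P_p = 178.5 − 73.70 = 104.81 MPa = 0.10481 GPa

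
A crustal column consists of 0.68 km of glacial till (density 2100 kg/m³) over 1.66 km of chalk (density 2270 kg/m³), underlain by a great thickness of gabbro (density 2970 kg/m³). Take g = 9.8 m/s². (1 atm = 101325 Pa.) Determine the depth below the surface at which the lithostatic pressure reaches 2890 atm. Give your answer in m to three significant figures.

Pressure at base of upper layers: 2100×9.8×680 + 2270×9.8×1660 = 5.092×10^7 Pa = 502.6 atm
Remaining pressure to be supplied by gabbro: 2.928×10^8 − 5.092×10^7 = 2.419×10^8 Pa
Additional depth in gabbro = 2.419×10^8 Pa / (2970 kg/m³ × 9.8 m/s²) = 8311.2 m
Total depth = 2340 m + 8311.2 m = 10651 m

10700 m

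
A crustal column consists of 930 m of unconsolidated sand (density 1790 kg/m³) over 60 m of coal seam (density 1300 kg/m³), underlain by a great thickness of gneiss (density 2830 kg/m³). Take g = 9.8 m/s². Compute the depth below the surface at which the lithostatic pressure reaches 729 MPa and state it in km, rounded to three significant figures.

26.7 km

Pressure at base of upper layers: 1790×9.8×930 + 1300×9.8×60 = 1.708×10^7 Pa = 17.08 MPa
Remaining pressure to be supplied by gneiss: 7.290×10^8 − 1.708×10^7 = 7.119×10^8 Pa
Additional depth in gneiss = 7.119×10^8 Pa / (2830 kg/m³ × 9.8 m/s²) = 25670 m
Total depth = 990 m + 25670 m = 26660 m
= 26.660 km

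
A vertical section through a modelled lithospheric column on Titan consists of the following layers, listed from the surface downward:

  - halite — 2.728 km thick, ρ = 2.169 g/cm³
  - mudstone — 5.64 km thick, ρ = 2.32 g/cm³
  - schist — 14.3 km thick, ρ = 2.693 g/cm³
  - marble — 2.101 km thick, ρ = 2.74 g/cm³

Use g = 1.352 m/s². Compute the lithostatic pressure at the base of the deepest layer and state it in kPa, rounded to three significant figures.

85500 kPa

halite: 2169 kg/m³ × 1.352 m/s² × 2728 m = 8.000×10^6 Pa = 8000 kPa
mudstone: 2320 kg/m³ × 1.352 m/s² × 5640 m = 1.769×10^7 Pa = 17691 kPa
schist: 2693 kg/m³ × 1.352 m/s² × 14300 m = 5.207×10^7 Pa = 52065 kPa
marble: 2740 kg/m³ × 1.352 m/s² × 2101 m = 7.783×10^6 Pa = 7783 kPa
Total = 8000 + 17691 + 52065 + 7783 = 85539 kPa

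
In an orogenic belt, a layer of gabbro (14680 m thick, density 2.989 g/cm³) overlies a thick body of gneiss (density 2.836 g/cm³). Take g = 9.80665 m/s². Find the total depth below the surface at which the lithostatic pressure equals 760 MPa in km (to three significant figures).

26.5 km

Pressure at base of upper layers: 2989×9.80665×14680 = 4.303×10^8 Pa = 430.3 MPa
Remaining pressure to be supplied by gneiss: 7.600×10^8 − 4.303×10^8 = 3.297×10^8 Pa
Additional depth in gneiss = 3.297×10^8 Pa / (2836 kg/m³ × 9.80665 m/s²) = 11855 m
Total depth = 14680 m + 11855 m = 26535 m
= 26.535 km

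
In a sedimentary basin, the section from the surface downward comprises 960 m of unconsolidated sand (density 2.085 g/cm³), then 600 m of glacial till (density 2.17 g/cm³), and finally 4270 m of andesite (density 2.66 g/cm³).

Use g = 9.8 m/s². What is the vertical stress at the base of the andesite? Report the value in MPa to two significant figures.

140 MPa

unconsolidated sand: 2085 kg/m³ × 9.8 m/s² × 960 m = 1.962×10^7 Pa = 19.62 MPa
glacial till: 2170 kg/m³ × 9.8 m/s² × 600 m = 1.276×10^7 Pa = 12.76 MPa
andesite: 2660 kg/m³ × 9.8 m/s² × 4270 m = 1.113×10^8 Pa = 111.3 MPa
Total = 19.62 + 12.76 + 111.3 = 143.69 MPa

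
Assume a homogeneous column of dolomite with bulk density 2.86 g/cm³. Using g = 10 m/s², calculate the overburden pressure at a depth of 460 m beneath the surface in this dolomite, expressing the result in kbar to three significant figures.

0.132 kbar

dolomite: 2860 kg/m³ × 10 m/s² × 460 m = 1.316×10^7 Pa = 0.1316 kbar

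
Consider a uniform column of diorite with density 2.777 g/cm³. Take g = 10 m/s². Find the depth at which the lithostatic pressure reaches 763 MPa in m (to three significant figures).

27500 m

h = P/(ρg) = 763 MPa / (2777 kg/m³ × 10 m/s²) = 7.630×10^8 Pa / 27770 Pa/m = 27476 m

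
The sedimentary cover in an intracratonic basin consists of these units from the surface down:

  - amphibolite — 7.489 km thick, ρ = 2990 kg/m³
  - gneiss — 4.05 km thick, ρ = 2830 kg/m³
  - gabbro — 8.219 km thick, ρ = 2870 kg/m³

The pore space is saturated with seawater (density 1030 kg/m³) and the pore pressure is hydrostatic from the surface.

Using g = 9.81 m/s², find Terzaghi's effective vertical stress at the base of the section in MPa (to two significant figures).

Overburden (lithostatic) stress σ_v:
amphibolite: 2990 kg/m³ × 9.81 m/s² × 7489 m = 2.197×10^8 Pa = 219.7 MPa
gneiss: 2830 kg/m³ × 9.81 m/s² × 4050 m = 1.124×10^8 Pa = 112.4 MPa
gabbro: 2870 kg/m³ × 9.81 m/s² × 8219 m = 2.314×10^8 Pa = 231.4 MPa
Total = 219.7 + 112.4 + 231.4 = 563.51 MPa
Pore pressure P_p = 1030 kg/m³ × 9.81 m/s² × 19758 m = 1.996×10^8 Pa = 199.6 MPa
Effective stress σ' = σ_v − P_p = 563.5 − 199.6 = 363.87 MPa

360 MPa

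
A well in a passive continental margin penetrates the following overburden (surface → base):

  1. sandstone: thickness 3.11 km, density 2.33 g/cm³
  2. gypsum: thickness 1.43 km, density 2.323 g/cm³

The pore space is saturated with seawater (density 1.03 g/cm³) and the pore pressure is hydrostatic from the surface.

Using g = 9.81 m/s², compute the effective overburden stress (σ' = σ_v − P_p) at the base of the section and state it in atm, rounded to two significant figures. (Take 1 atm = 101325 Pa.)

Overburden (lithostatic) stress σ_v:
sandstone: 2330 kg/m³ × 9.81 m/s² × 3110 m = 7.109×10^7 Pa = 71.09 MPa
gypsum: 2323 kg/m³ × 9.81 m/s² × 1430 m = 3.259×10^7 Pa = 32.59 MPa
Total = 71.09 + 32.59 = 103.67 MPa
Pore pressure P_p = 1030 kg/m³ × 9.81 m/s² × 4540 m = 4.587×10^7 Pa = 45.87 MPa
Effective stress σ' = σ_v − P_p = 103.7 − 45.87 = 57.800 MPa = 570.45 atm

570 atm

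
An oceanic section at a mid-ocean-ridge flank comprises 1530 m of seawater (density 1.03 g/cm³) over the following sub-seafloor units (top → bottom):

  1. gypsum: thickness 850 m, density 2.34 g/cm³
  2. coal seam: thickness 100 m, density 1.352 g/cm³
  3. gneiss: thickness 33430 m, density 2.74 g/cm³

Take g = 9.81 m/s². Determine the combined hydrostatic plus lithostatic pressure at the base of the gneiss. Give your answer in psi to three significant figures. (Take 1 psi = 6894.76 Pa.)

seawater: 1030 kg/m³ × 9.81 m/s² × 1530 m = 1.546×10^7 Pa = 2242 psi
gypsum: 2340 kg/m³ × 9.81 m/s² × 850 m = 1.951×10^7 Pa = 2830 psi
coal seam: 1352 kg/m³ × 9.81 m/s² × 100 m = 1.326×10^6 Pa = 192.4 psi
gneiss: 2740 kg/m³ × 9.81 m/s² × 33430 m = 8.986×10^8 Pa = 1.303×10^5 psi
Total = 2242 + 2830 + 192.4 + 1.303×10^5 = 1.3559×10^5 psi

136000 psi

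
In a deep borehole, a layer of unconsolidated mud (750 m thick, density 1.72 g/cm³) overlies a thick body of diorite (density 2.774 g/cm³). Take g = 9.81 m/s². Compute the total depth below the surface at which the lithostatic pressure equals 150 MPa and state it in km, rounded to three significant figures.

Pressure at base of upper layers: 1720×9.81×750 = 1.265×10^7 Pa = 12.65 MPa
Remaining pressure to be supplied by diorite: 1.500×10^8 − 1.265×10^7 = 1.373×10^8 Pa
Additional depth in diorite = 1.373×10^8 Pa / (2774 kg/m³ × 9.81 m/s²) = 5047.1 m
Total depth = 750 m + 5047.1 m = 5797.1 m
= 5.7971 km

5.80 km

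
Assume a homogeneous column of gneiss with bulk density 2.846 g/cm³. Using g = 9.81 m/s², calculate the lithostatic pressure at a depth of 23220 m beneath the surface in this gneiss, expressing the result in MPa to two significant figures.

gneiss: 2846 kg/m³ × 9.81 m/s² × 23220 m = 6.483×10^8 Pa = 648.3 MPa

650 MPa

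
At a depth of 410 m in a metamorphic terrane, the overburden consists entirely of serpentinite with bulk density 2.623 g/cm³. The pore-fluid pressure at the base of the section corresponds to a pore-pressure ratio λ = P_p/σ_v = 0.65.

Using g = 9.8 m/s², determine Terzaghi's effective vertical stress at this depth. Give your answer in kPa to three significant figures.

3690 kPa

Overburden (lithostatic) stress σ_v:
serpentinite: 2623 kg/m³ × 9.8 m/s² × 410 m = 1.054×10^7 Pa = 10.54 MPa
Pore pressure P_p = λ·σ_v = 0.65 × 10.54 MPa = 6.850 MPa
Effective stress σ' = σ_v − P_p = 10.54 − 6.850 = 3.6887 MPa = 3688.7 kPa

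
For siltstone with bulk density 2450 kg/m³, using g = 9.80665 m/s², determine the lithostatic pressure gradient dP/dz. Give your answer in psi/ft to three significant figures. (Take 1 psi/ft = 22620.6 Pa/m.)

1.06 psi/ft

dP/dz = ρg = 2450 kg/m³ × 9.80665 m/s² = 24026 Pa/m
= 24026 Pa/m × (1 psi/ft / 22621 Pa/m) = 1.0621 psi/ft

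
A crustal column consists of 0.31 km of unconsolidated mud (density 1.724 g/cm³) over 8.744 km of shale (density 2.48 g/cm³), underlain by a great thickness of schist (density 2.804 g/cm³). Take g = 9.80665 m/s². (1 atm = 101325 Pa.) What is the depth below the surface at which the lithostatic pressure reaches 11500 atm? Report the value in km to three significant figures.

Pressure at base of upper layers: 1724×9.80665×310 + 2480×9.80665×8744 = 2.179×10^8 Pa = 2151 atm
Remaining pressure to be supplied by schist: 1.165×10^9 − 2.179×10^8 = 9.473×10^8 Pa
Additional depth in schist = 9.473×10^8 Pa / (2804 kg/m³ × 9.80665 m/s²) = 34451 m
Total depth = 9054 m + 34451 m = 43505 m
= 43.505 km

43.5 km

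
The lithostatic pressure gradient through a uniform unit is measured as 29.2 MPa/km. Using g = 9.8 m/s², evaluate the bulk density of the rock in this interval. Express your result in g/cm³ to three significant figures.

ρ = (dP/dz)/g = 29.2 MPa/km / 9.8 m/s² = 29200 Pa/m / 9.8 m/s² = 2979.6 kg/m³
= 2.980 g/cm³

2.98 g/cm³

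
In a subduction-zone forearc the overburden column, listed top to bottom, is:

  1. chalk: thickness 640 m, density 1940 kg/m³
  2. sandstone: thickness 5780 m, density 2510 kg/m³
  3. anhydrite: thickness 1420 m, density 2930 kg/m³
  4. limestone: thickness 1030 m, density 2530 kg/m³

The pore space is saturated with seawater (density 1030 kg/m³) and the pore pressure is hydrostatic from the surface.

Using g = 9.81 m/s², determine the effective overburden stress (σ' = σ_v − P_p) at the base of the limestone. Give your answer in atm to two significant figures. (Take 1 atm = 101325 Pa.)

Overburden (lithostatic) stress σ_v:
chalk: 1940 kg/m³ × 9.81 m/s² × 640 m = 1.218×10^7 Pa = 12.18 MPa
sandstone: 2510 kg/m³ × 9.81 m/s² × 5780 m = 1.423×10^8 Pa = 142.3 MPa
anhydrite: 2930 kg/m³ × 9.81 m/s² × 1420 m = 4.082×10^7 Pa = 40.82 MPa
limestone: 2530 kg/m³ × 9.81 m/s² × 1030 m = 2.556×10^7 Pa = 25.56 MPa
Total = 12.18 + 142.3 + 40.82 + 25.56 = 220.88 MPa
Pore pressure P_p = 1030 kg/m³ × 9.81 m/s² × 8870 m = 8.963×10^7 Pa = 89.63 MPa
Effective stress σ' = σ_v − P_p = 220.9 − 89.63 = 131.26 MPa = 1295.4 atm

1300 atm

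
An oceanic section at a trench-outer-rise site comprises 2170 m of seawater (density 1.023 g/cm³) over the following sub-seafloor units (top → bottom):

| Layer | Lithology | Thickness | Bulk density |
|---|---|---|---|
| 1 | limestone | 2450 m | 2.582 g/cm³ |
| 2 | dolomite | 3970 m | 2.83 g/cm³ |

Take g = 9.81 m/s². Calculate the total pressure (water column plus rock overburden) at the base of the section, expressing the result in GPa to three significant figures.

0.194 GPa

seawater: 1023 kg/m³ × 9.81 m/s² × 2170 m = 2.178×10^7 Pa = 0.02178 GPa
limestone: 2582 kg/m³ × 9.81 m/s² × 2450 m = 6.206×10^7 Pa = 0.06206 GPa
dolomite: 2830 kg/m³ × 9.81 m/s² × 3970 m = 1.102×10^8 Pa = 0.1102 GPa
Total = 0.02178 + 0.06206 + 0.1102 = 0.19405 GPa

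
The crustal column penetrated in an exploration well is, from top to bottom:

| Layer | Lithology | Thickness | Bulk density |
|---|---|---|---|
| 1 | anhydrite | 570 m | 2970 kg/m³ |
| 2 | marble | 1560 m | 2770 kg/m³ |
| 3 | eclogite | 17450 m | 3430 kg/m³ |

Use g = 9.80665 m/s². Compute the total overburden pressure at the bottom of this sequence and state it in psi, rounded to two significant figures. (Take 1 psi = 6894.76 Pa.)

94000 psi

anhydrite: 2970 kg/m³ × 9.80665 m/s² × 570 m = 1.660×10^7 Pa = 2408 psi
marble: 2770 kg/m³ × 9.80665 m/s² × 1560 m = 4.238×10^7 Pa = 6146 psi
eclogite: 3430 kg/m³ × 9.80665 m/s² × 17450 m = 5.870×10^8 Pa = 85132 psi
Total = 2408 + 6146 + 85132 = 93686 psi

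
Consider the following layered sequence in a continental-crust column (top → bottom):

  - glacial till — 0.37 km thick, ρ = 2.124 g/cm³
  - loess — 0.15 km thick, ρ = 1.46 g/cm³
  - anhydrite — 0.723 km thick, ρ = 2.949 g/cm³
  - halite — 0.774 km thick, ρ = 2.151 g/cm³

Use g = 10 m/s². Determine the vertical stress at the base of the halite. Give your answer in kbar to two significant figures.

0.48 kbar

glacial till: 2124 kg/m³ × 10 m/s² × 370 m = 7.859×10^6 Pa = 0.07859 kbar
loess: 1460 kg/m³ × 10 m/s² × 150 m = 2.190×10^6 Pa = 0.02190 kbar
anhydrite: 2949 kg/m³ × 10 m/s² × 723 m = 2.132×10^7 Pa = 0.2132 kbar
halite: 2151 kg/m³ × 10 m/s² × 774 m = 1.665×10^7 Pa = 0.1665 kbar
Total = 0.07859 + 0.02190 + 0.2132 + 0.1665 = 0.48019 kbar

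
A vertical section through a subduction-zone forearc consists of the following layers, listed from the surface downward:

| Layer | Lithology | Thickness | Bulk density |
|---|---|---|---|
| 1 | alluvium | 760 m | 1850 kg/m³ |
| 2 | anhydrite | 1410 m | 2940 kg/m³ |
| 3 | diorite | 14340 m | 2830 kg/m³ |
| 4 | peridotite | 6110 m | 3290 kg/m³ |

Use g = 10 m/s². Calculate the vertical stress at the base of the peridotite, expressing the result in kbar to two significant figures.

6.6 kbar

alluvium: 1850 kg/m³ × 10 m/s² × 760 m = 1.406×10^7 Pa = 0.1406 kbar
anhydrite: 2940 kg/m³ × 10 m/s² × 1410 m = 4.145×10^7 Pa = 0.4145 kbar
diorite: 2830 kg/m³ × 10 m/s² × 14340 m = 4.058×10^8 Pa = 4.058 kbar
peridotite: 3290 kg/m³ × 10 m/s² × 6110 m = 2.010×10^8 Pa = 2.010 kbar
Total = 0.1406 + 0.4145 + 4.058 + 2.010 = 6.6235 kbar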